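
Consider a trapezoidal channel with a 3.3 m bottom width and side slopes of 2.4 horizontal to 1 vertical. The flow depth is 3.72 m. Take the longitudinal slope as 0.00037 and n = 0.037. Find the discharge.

With bottom width b = 3.3 m and side slope z = 2.4: A = (b + zy)y = (3.3 + 2.4×3.72)×3.72 = 45.49 m²; P = b + 2y√(1+z²) = 3.3 + 2×3.72×2.6 = 22.64 m.
Hydraulic radius R = A/P = 45.49/22.64 = 2.009 m.
Manning's equation: Q = (1/n) A R^(2/3) S^(1/2) = (1/0.037) × 45.49 × 2.009^(2/3) × 0.00037^(1/2) = 37.6 m³/s.

Q = 37.6 m³/s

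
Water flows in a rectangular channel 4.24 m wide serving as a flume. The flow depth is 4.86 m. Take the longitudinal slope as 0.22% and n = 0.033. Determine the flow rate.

Q = 38 m³/s

Flow area A = b·y = 4.24 × 4.86 = 20.61 m². Wetted perimeter P = b + 2y = 4.24 + 2×4.86 = 13.96 m.
Hydraulic radius R = A/P = 20.61/13.96 = 1.476 m.
Manning's equation: Q = (1/n) A R^(2/3) S^(1/2) = (1/0.033) × 20.61 × 1.476^(2/3) × 0.0022^(1/2) = 38 m³/s.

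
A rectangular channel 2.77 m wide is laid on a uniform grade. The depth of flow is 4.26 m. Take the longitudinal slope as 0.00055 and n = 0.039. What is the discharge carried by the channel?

Flow area A = b·y = 2.77 × 4.26 = 11.8 m². Wetted perimeter P = b + 2y = 2.77 + 2×4.26 = 11.29 m.
Hydraulic radius R = A/P = 11.8/11.29 = 1.045 m.
Manning's equation: Q = (1/n) A R^(2/3) S^(1/2) = (1/0.039) × 11.8 × 1.045^(2/3) × 0.00055^(1/2) = 7.31 m³/s.

Q = 7.31 m³/s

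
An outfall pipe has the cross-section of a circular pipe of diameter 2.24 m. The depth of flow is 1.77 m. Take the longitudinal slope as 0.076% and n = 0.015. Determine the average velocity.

V = 1.42 m/s

For a circular section of diameter D = 2.24 m at depth y = 1.77 m, the central angle is θ = 2 arccos(1 − 2y/D) = 4.38 rad. Then A = (D²/8)(θ − sin θ) = 3.34 m² and P = Dθ/2 = 4.906 m.
Hydraulic radius R = A/P = 3.34/4.906 = 0.6809 m.
From Manning's equation, V = (1/n) R^(2/3) S^(1/2) = (1/0.015) × 0.6809^(2/3) × 0.00076^(1/2) = 1.42 m/s.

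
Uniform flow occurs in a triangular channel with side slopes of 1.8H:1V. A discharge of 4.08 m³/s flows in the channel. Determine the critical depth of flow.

At critical depth, Q² T / (g A³) = 1, i.e. A³/T = Q²/g = 4.08²/9.81 = 1.697.
Trying y = 1.23 m: A³/T = 4.561 — high.
Trying y = 0.864 m: A³/T = 0.78 — low.
Trying y = 1.01 m: A³/T = 1.703 — close enough.

y_c = 1.01 m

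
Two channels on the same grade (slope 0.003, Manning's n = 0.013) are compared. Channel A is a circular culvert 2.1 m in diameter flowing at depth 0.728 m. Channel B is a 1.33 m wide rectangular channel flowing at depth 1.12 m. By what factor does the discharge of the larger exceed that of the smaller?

Channel A: For a circular section of diameter D = 2.1 m at depth y = 0.728 m, the central angle is θ = 2 arccos(1 − 2y/D) = 2.518 rad. Then A = (D²/8)(θ − sin θ) = 1.066 m² and P = Dθ/2 = 2.644 m. Hydraulic radius R = A/P = 1.066/2.644 = 0.4033 m. Q_A = (1/0.013)·1.066·0.4033^(2/3)·√0.003 = 2.452 m³/s.
Channel B: Flow area A = b·y = 1.33 × 1.12 = 1.49 m². Wetted perimeter P = b + 2y = 1.33 + 2×1.12 = 3.57 m. Hydraulic radius R = A/P = 1.49/3.57 = 0.4173 m. Q_B = (1/0.013)·1.49·0.4173^(2/3)·√0.003 = 3.504 m³/s.
The larger discharge is 3.504 m³/s and the smaller is 2.452 m³/s; the ratio is 1.43.

1.43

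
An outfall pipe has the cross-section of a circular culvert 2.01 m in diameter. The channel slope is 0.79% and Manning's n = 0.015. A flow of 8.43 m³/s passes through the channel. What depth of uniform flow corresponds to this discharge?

Manning's equation rearranged: A R^(2/3) = nQ / (1·√S) = 0.015 × 8.43 / (√0.0079) = 1.423.
Try y = 1.11 m: A R^(2/3) = 1.182 — short.
Try y = 1.35 m: A R^(2/3) = 1.588 — over.
Try y = 1.25 m: A R^(2/3) = 1.422 — close enough.

y_n = 1.25 m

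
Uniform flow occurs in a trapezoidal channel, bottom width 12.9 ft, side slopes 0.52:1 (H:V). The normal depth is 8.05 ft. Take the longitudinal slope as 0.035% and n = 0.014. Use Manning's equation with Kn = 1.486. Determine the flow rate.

Q = 737 ft³/s

With bottom width b = 12.9 ft and side slope z = 0.52: A = (b + zy)y = (12.9 + 0.52×8.05)×8.05 = 137.5 ft²; P = b + 2y√(1+z²) = 12.9 + 2×8.05×1.127 = 31.05 ft.
Hydraulic radius R = A/P = 137.5/31.05 = 4.43 ft.
Manning's equation: Q = (1.486/n) A R^(2/3) S^(1/2) = (1.486/0.014) × 137.5 × 4.43^(2/3) × 0.00035^(1/2) = 737 ft³/s.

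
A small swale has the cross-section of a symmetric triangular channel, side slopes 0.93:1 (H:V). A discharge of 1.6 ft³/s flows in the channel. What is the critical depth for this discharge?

At critical depth, Q² T / (g A³) = 1, i.e. A³/T = Q²/g = 1.6²/32.2 = 0.0795.
At y = 0.875 ft: A³/T = 0.2218 — over.
At y = 0.713 ft: A³/T = 0.07969 — ≈ 0.0795.

y_c = 0.713 ft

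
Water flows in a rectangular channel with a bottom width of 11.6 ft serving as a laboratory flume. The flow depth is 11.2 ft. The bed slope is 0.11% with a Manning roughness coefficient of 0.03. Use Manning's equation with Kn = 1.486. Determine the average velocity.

V = 4.02 ft/s

Flow area A = b·y = 11.6 × 11.2 = 129.9 ft². Wetted perimeter P = b + 2y = 11.6 + 2×11.2 = 34 ft.
Hydraulic radius R = A/P = 129.9/34 = 3.821 ft.
From Manning's equation, V = (1.486/n) R^(2/3) S^(1/2) = (1.486/0.03) × 3.821^(2/3) × 0.0011^(1/2) = 4.02 ft/s.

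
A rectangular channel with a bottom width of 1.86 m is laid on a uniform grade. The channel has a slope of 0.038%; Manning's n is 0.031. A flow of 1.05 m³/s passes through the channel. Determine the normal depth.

Manning's equation rearranged: A R^(2/3) = nQ / (1·√S) = 0.031 × 1.05 / (√0.00038) = 1.67.
Try y = 1.12 m: A R^(2/3) = 1.326 — low.
Try y = 1.48 m: A R^(2/3) = 1.895 — high.
Try y = 1.34 m: A R^(2/3) = 1.671 — ≈ 1.67.

y_n = 1.34 m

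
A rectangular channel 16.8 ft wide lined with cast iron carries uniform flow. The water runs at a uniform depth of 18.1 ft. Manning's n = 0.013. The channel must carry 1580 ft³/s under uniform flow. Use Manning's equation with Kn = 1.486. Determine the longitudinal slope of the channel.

S = 0.000201

Flow area A = b·y = 16.8 × 18.1 = 304.1 ft². Wetted perimeter P = b + 2y = 16.8 + 2×18.1 = 53 ft.
Hydraulic radius R = A/P = 304.1/53 = 5.737 ft.
From Manning's equation, S = [nQ / (1.486 A R^(2/3))]² = [0.013 × 1580 / (1.486 × 304.1 × 5.737^(2/3))]² = 0.000201.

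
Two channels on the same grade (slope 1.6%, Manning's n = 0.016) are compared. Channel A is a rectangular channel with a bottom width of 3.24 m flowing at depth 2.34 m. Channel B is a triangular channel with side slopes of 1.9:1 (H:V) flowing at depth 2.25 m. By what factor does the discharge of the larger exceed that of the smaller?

Channel A: Flow area A = b·y = 3.24 × 2.34 = 7.582 m². Wetted perimeter P = b + 2y = 3.24 + 2×2.34 = 7.92 m. Hydraulic radius R = A/P = 7.582/7.92 = 0.9573 m. Q_A = (1/0.016)·7.582·0.9573^(2/3)·√0.016 = 58.22 m³/s.
Channel B: For a triangular section with side slope z = 1.9: A = zy² = 1.9×2.25² = 9.619 m²; P = 2y√(1+z²) = 2×2.25×2.147 = 9.662 m. Hydraulic radius R = A/P = 9.619/9.662 = 0.9955 m. Q_B = (1/0.016)·9.619·0.9955^(2/3)·√0.016 = 75.82 m³/s.
The larger discharge is 75.82 m³/s and the smaller is 58.22 m³/s; the ratio is 1.3.

1.3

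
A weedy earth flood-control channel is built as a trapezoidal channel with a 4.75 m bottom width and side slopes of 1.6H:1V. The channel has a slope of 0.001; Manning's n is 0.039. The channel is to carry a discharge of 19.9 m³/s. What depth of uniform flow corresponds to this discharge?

Manning's equation rearranged: A R^(2/3) = nQ / (1·√S) = 0.039 × 19.9 / (√0.001) = 24.54.
At y = 2.86 m: A R^(2/3) = 38.23 — over.
At y = 2.29 m: A R^(2/3) = 24.56 — close enough.

y_n = 2.29 m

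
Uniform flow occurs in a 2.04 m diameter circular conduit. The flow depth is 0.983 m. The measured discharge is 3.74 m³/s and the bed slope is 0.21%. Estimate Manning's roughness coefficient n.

n = 0.012

For a circular section of diameter D = 2.04 m at depth y = 0.983 m, the central angle is θ = 2 arccos(1 − 2y/D) = 3.069 rad. Then A = (D²/8)(θ − sin θ) = 1.559 m² and P = Dθ/2 = 3.13 m.
Hydraulic radius R = A/P = 1.559/3.13 = 0.498 m.
Rearranging Manning's equation: n = (1/Q) A R^(2/3) S^(1/2) = (1/3.74) × 1.559 × 0.498^(2/3) × √0.0021 = 0.012.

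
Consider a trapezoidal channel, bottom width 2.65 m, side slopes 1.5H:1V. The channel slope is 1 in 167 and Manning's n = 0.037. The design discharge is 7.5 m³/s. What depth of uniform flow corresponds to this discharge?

Manning's equation rearranged: A R^(2/3) = nQ / (1·√S) = 0.037 × 7.5 / (√0.005988) = 3.586.
Try y = 0.802 m: A R^(2/3) = 2.093 — too small.
Try y = 1.07 m: A R^(2/3) = 3.588 — matches.

y_n = 1.07 m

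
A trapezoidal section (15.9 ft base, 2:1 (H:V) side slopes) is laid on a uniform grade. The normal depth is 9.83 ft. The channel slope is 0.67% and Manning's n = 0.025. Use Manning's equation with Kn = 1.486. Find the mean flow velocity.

With bottom width b = 15.9 ft and side slope z = 2: A = (b + zy)y = (15.9 + 2×9.83)×9.83 = 349.6 ft²; P = b + 2y√(1+z²) = 15.9 + 2×9.83×2.236 = 59.86 ft.
Hydraulic radius R = A/P = 349.6/59.86 = 5.839 ft.
From Manning's equation, V = (1.486/n) R^(2/3) S^(1/2) = (1.486/0.025) × 5.839^(2/3) × 0.0067^(1/2) = 15.8 ft/s.

V = 15.8 ft/s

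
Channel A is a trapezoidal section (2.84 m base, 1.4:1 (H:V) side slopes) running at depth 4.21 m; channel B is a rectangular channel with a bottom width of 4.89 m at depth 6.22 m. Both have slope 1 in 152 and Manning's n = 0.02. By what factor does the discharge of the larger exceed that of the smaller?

1.37

Channel A: With bottom width b = 2.84 m and side slope z = 1.4: A = (b + zy)y = (2.84 + 1.4×4.21)×4.21 = 36.77 m²; P = b + 2y√(1+z²) = 2.84 + 2×4.21×1.72 = 17.33 m. Hydraulic radius R = A/P = 36.77/17.33 = 2.122 m. Q_A = (1/0.02)·36.77·2.122^(2/3)·√0.006579 = 246.3 m³/s.
Channel B: Flow area A = b·y = 4.89 × 6.22 = 30.42 m². Wetted perimeter P = b + 2y = 4.89 + 2×6.22 = 17.33 m. Hydraulic radius R = A/P = 30.42/17.33 = 1.755 m. Q_B = (1/0.02)·30.42·1.755^(2/3)·√0.006579 = 179.5 m³/s.
The larger discharge is 246.3 m³/s and the smaller is 179.5 m³/s; the ratio is 1.37.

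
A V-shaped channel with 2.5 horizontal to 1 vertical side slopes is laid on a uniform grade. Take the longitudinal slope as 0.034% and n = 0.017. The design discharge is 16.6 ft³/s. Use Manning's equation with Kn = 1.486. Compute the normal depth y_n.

Manning's equation rearranged: A R^(2/3) = nQ / (1.486·√S) = 0.017 × 16.6 / (1.486 × √0.00034) = 10.3.
Try y = 1.56 ft: A R^(2/3) = 4.906 — short.
Try y = 2.06 ft: A R^(2/3) = 10.3 — ≈ 10.3.

y_n = 2.06 ft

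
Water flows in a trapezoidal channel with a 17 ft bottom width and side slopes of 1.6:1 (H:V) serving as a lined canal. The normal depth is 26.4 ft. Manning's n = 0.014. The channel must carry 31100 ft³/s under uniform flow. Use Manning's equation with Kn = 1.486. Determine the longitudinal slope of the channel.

With bottom width b = 17 ft and side slope z = 1.6: A = (b + zy)y = (17 + 1.6×26.4)×26.4 = 1564 ft²; P = b + 2y√(1+z²) = 17 + 2×26.4×1.887 = 116.6 ft.
Hydraulic radius R = A/P = 1564/116.6 = 13.41 ft.
From Manning's equation, S = [nQ / (1.486 A R^(2/3))]² = [0.014 × 31100 / (1.486 × 1564 × 13.41^(2/3))]² = 0.0011.

S = 0.0011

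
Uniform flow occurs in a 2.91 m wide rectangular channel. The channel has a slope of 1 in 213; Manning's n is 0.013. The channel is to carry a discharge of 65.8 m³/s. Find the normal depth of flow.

y_n = 4.09 m

Manning's equation rearranged: A R^(2/3) = nQ / (1·√S) = 0.013 × 65.8 / (√0.004695) = 12.48.
Trying y = 3.47 m: A R^(2/3) = 10.27 — too small.
Trying y = 4.57 m: A R^(2/3) = 14.2 — too large.
Trying y = 4.09 m: A R^(2/3) = 12.48 — close enough.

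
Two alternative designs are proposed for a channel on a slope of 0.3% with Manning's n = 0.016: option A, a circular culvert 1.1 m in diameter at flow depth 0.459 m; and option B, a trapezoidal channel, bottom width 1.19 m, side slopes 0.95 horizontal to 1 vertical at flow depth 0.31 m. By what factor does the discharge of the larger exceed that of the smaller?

1.16

Channel A: For a circular section of diameter D = 1.1 m at depth y = 0.459 m, the central angle is θ = 2 arccos(1 − 2y/D) = 2.809 rad. Then A = (D²/8)(θ − sin θ) = 0.3755 m² and P = Dθ/2 = 1.545 m. Hydraulic radius R = A/P = 0.3755/1.545 = 0.2431 m. Q_A = (1/0.016)·0.3755·0.2431^(2/3)·√0.003 = 0.5007 m³/s.
Channel B: With bottom width b = 1.19 m and side slope z = 0.95: A = (b + zy)y = (1.19 + 0.95×0.31)×0.31 = 0.4602 m²; P = b + 2y√(1+z²) = 1.19 + 2×0.31×1.379 = 2.045 m. Hydraulic radius R = A/P = 0.4602/2.045 = 0.225 m. Q_B = (1/0.016)·0.4602·0.225^(2/3)·√0.003 = 0.5828 m³/s.
The larger discharge is 0.5828 m³/s and the smaller is 0.5007 m³/s; the ratio is 1.16.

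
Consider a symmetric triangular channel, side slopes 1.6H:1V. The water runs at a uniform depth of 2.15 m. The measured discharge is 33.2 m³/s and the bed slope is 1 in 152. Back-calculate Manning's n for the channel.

For a triangular section with side slope z = 1.6: A = zy² = 1.6×2.15² = 7.396 m²; P = 2y√(1+z²) = 2×2.15×1.887 = 8.113 m.
Hydraulic radius R = A/P = 7.396/8.113 = 0.9116 m.
Rearranging Manning's equation: n = (1/Q) A R^(2/3) S^(1/2) = (1/33.2) × 7.396 × 0.9116^(2/3) × √0.006579 = 0.017.

n = 0.017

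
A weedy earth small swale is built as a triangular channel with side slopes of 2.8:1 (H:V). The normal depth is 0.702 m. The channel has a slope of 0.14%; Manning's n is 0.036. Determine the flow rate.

For a triangular section with side slope z = 2.8: A = zy² = 2.8×0.702² = 1.38 m²; P = 2y√(1+z²) = 2×0.702×2.973 = 4.174 m.
Hydraulic radius R = A/P = 1.38/4.174 = 0.3306 m.
Manning's equation: Q = (1/n) A R^(2/3) S^(1/2) = (1/0.036) × 1.38 × 0.3306^(2/3) × 0.0014^(1/2) = 0.686 m³/s.

Q = 0.686 m³/s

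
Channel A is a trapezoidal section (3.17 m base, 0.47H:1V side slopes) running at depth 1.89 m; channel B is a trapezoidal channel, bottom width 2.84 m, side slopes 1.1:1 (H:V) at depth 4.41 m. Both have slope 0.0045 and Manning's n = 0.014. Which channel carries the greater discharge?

Channel A: With bottom width b = 3.17 m and side slope z = 0.47: A = (b + zy)y = (3.17 + 0.47×1.89)×1.89 = 7.67 m²; P = b + 2y√(1+z²) = 3.17 + 2×1.89×1.105 = 7.347 m. Hydraulic radius R = A/P = 7.67/7.347 = 1.044 m. Q_A = (1/0.014)·7.67·1.044^(2/3)·√0.0045 = 37.82 m³/s.
Channel B: With bottom width b = 2.84 m and side slope z = 1.1: A = (b + zy)y = (2.84 + 1.1×4.41)×4.41 = 33.92 m²; P = b + 2y√(1+z²) = 2.84 + 2×4.41×1.487 = 15.95 m. Hydraulic radius R = A/P = 33.92/15.95 = 2.126 m. Q_B = (1/0.014)·33.92·2.126^(2/3)·√0.0045 = 268.7 m³/s.
Q_A = 37.82 m³/s vs Q_B = 268.7 m³/s, so channel B carries more.

channel B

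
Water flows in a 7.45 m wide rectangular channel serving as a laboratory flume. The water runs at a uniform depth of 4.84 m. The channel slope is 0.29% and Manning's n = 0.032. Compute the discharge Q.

Q = 99.7 m³/s

Flow area A = b·y = 7.45 × 4.84 = 36.06 m². Wetted perimeter P = b + 2y = 7.45 + 2×4.84 = 17.13 m.
Hydraulic radius R = A/P = 36.06/17.13 = 2.105 m.
Manning's equation: Q = (1/n) A R^(2/3) S^(1/2) = (1/0.032) × 36.06 × 2.105^(2/3) × 0.0029^(1/2) = 99.7 m³/s.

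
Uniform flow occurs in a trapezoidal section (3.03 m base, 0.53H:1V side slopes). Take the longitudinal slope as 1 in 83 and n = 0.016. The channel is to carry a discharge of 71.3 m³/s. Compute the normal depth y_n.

y_n = 2.23 m

Manning's equation rearranged: A R^(2/3) = nQ / (1·√S) = 0.016 × 71.3 / (√0.01205) = 10.39.
At y = 1.67 m: A R^(2/3) = 6.363 — low.
At y = 2.72 m: A R^(2/3) = 14.66 — high.
At y = 2.23 m: A R^(2/3) = 10.39 — close enough.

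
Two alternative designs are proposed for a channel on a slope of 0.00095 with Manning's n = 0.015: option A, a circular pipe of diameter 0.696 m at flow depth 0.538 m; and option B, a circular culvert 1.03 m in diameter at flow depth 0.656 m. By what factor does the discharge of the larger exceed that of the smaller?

Channel A: For a circular section of diameter D = 0.696 m at depth y = 0.538 m, the central angle is θ = 2 arccos(1 − 2y/D) = 4.297 rad. Then A = (D²/8)(θ − sin θ) = 0.3156 m² and P = Dθ/2 = 1.495 m. Hydraulic radius R = A/P = 0.3156/1.495 = 0.211 m. Q_A = (1/0.015)·0.3156·0.211^(2/3)·√0.00095 = 0.2299 m³/s.
Channel B: For a circular section of diameter D = 1.03 m at depth y = 0.656 m, the central angle is θ = 2 arccos(1 − 2y/D) = 3.696 rad. Then A = (D²/8)(θ − sin θ) = 0.56 m² and P = Dθ/2 = 1.904 m. Hydraulic radius R = A/P = 0.56/1.904 = 0.2942 m. Q_B = (1/0.015)·0.56·0.2942^(2/3)·√0.00095 = 0.509 m³/s.
The larger discharge is 0.509 m³/s and the smaller is 0.2299 m³/s; the ratio is 2.21.

2.21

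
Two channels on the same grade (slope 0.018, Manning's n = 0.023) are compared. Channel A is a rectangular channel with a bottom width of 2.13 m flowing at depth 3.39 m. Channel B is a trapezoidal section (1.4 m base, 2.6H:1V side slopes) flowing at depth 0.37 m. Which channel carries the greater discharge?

Channel A: Flow area A = b·y = 2.13 × 3.39 = 7.221 m². Wetted perimeter P = b + 2y = 2.13 + 2×3.39 = 8.91 m. Hydraulic radius R = A/P = 7.221/8.91 = 0.8104 m. Q_A = (1/0.023)·7.221·0.8104^(2/3)·√0.018 = 36.61 m³/s.
Channel B: With bottom width b = 1.4 m and side slope z = 2.6: A = (b + zy)y = (1.4 + 2.6×0.37)×0.37 = 0.8739 m²; P = b + 2y√(1+z²) = 1.4 + 2×0.37×2.786 = 3.461 m. Hydraulic radius R = A/P = 0.8739/3.461 = 0.2525 m. Q_B = (1/0.023)·0.8739·0.2525^(2/3)·√0.018 = 2.036 m³/s.
Q_A = 36.61 m³/s vs Q_B = 2.036 m³/s, so channel A carries more.

channel A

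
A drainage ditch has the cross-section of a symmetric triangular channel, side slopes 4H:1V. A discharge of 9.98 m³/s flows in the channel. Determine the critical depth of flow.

At critical depth, Q² T / (g A³) = 1, i.e. A³/T = Q²/g = 9.98²/9.81 = 10.15.
Try y = 0.875 m: A³/T = 4.103 — low.
Try y = 1.05 m: A³/T = 10.21 — matches.

y_c = 1.05 m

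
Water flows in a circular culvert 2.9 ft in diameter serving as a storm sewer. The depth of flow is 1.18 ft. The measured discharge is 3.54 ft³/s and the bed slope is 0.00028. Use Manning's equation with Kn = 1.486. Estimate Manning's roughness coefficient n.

For a circular section of diameter D = 2.9 ft at depth y = 1.18 ft, the central angle is θ = 2 arccos(1 − 2y/D) = 2.767 rad. Then A = (D²/8)(θ − sin θ) = 2.524 ft² and P = Dθ/2 = 4.012 ft.
Hydraulic radius R = A/P = 2.524/4.012 = 0.6291 ft.
Rearranging Manning's equation: n = (1.486/Q) A R^(2/3) S^(1/2) = (1.486/3.54) × 2.524 × 0.6291^(2/3) × √0.00028 = 0.013.

n = 0.013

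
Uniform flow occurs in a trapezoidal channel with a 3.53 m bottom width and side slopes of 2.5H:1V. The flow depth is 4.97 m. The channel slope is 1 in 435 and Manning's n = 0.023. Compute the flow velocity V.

V = 3.96 m/s

With bottom width b = 3.53 m and side slope z = 2.5: A = (b + zy)y = (3.53 + 2.5×4.97)×4.97 = 79.3 m²; P = b + 2y√(1+z²) = 3.53 + 2×4.97×2.693 = 30.29 m.
Hydraulic radius R = A/P = 79.3/30.29 = 2.618 m.
From Manning's equation, V = (1/n) R^(2/3) S^(1/2) = (1/0.023) × 2.618^(2/3) × 0.002299^(1/2) = 3.96 m/s.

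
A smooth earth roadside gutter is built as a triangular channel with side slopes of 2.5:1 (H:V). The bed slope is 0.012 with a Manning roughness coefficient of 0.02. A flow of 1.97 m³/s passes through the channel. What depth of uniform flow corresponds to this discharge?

y_n = 0.586 m

Manning's equation rearranged: A R^(2/3) = nQ / (1·√S) = 0.02 × 1.97 / (√0.012) = 0.3597.
At y = 0.712 m: A R^(2/3) = 0.6059 — high.
At y = 0.46 m: A R^(2/3) = 0.189 — low.
At y = 0.586 m: A R^(2/3) = 0.3604 — ≈ 0.3597.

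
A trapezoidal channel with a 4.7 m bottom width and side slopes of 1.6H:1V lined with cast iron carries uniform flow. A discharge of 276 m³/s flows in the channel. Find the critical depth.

y_c = 4.46 m

At critical depth, Q² T / (g A³) = 1, i.e. A³/T = Q²/g = 276²/9.81 = 7765.
Try y = 5.02 m: A³/T = 12570 — too large.
Try y = 4.46 m: A³/T = 7754 — matches.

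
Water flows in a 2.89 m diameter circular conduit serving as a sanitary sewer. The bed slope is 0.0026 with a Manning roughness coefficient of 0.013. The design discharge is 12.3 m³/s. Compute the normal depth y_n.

Manning's equation rearranged: A R^(2/3) = nQ / (1·√S) = 0.013 × 12.3 / (√0.0026) = 3.136.
At y = 1.96 m: A R^(2/3) = 4.239 — high.
At y = 1.16 m: A R^(2/3) = 1.791 — low.
At y = 1.6 m: A R^(2/3) = 3.127 — close enough.

y_n = 1.6 m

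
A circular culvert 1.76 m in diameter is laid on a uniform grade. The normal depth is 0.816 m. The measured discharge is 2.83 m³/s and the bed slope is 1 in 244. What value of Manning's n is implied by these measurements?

For a circular section of diameter D = 1.76 m at depth y = 0.816 m, the central angle is θ = 2 arccos(1 − 2y/D) = 2.996 rad. Then A = (D²/8)(θ − sin θ) = 1.104 m² and P = Dθ/2 = 2.636 m.
Hydraulic radius R = A/P = 1.104/2.636 = 0.4187 m.
Rearranging Manning's equation: n = (1/Q) A R^(2/3) S^(1/2) = (1/2.83) × 1.104 × 0.4187^(2/3) × √0.004098 = 0.014.

n = 0.014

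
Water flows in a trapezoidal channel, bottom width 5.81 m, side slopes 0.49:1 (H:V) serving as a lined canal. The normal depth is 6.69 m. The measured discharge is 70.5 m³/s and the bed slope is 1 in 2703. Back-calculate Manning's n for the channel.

With bottom width b = 5.81 m and side slope z = 0.49: A = (b + zy)y = (5.81 + 0.49×6.69)×6.69 = 60.8 m²; P = b + 2y√(1+z²) = 5.81 + 2×6.69×1.114 = 20.71 m.
Hydraulic radius R = A/P = 60.8/20.71 = 2.936 m.
Rearranging Manning's equation: n = (1/Q) A R^(2/3) S^(1/2) = (1/70.5) × 60.8 × 2.936^(2/3) × √0.00037 = 0.034.

n = 0.034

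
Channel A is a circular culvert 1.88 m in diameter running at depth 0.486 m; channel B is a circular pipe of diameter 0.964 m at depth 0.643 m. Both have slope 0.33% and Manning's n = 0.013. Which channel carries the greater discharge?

Channel A: For a circular section of diameter D = 1.88 m at depth y = 0.486 m, the central angle is θ = 2 arccos(1 − 2y/D) = 2.133 rad. Then A = (D²/8)(θ − sin θ) = 0.5689 m² and P = Dθ/2 = 2.005 m. Hydraulic radius R = A/P = 0.5689/2.005 = 0.2837 m. Q_A = (1/0.013)·0.5689·0.2837^(2/3)·√0.0033 = 1.085 m³/s.
Channel B: For a circular section of diameter D = 0.964 m at depth y = 0.643 m, the central angle is θ = 2 arccos(1 − 2y/D) = 3.823 rad. Then A = (D²/8)(θ − sin θ) = 0.5172 m² and P = Dθ/2 = 1.843 m. Hydraulic radius R = A/P = 0.5172/1.843 = 0.2807 m. Q_B = (1/0.013)·0.5172·0.2807^(2/3)·√0.0033 = 0.9798 m³/s.
Q_A = 1.085 m³/s vs Q_B = 0.9798 m³/s, so channel A carries more.

channel A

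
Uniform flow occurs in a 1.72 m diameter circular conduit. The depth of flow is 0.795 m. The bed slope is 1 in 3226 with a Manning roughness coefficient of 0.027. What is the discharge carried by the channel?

For a circular section of diameter D = 1.72 m at depth y = 0.795 m, the central angle is θ = 2 arccos(1 − 2y/D) = 2.99 rad. Then A = (D²/8)(θ − sin θ) = 1.05 m² and P = Dθ/2 = 2.572 m.
Hydraulic radius R = A/P = 1.05/2.572 = 0.4083 m.
Manning's equation: Q = (1/n) A R^(2/3) S^(1/2) = (1/0.027) × 1.05 × 0.4083^(2/3) × 0.00031^(1/2) = 0.377 m³/s.

Q = 0.377 m³/s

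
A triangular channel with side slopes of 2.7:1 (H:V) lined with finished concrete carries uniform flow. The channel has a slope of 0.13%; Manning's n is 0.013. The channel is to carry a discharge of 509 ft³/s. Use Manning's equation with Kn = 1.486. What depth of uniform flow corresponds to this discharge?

Manning's equation rearranged: A R^(2/3) = nQ / (1.486·√S) = 0.013 × 509 / (1.486 × √0.0013) = 123.5.
At y = 5.79 ft: A R^(2/3) = 176.1 — over.
At y = 5.07 ft: A R^(2/3) = 123.6 — close enough.

y_n = 5.07 ft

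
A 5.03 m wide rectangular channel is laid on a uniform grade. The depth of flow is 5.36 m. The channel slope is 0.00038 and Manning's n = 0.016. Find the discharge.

Q = 47 m³/s

Flow area A = b·y = 5.03 × 5.36 = 26.96 m². Wetted perimeter P = b + 2y = 5.03 + 2×5.36 = 15.75 m.
Hydraulic radius R = A/P = 26.96/15.75 = 1.712 m.
Manning's equation: Q = (1/n) A R^(2/3) S^(1/2) = (1/0.016) × 26.96 × 1.712^(2/3) × 0.00038^(1/2) = 47 m³/s.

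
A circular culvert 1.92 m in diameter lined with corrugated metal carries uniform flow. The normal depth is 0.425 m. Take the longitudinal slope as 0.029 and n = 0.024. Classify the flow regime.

supercritical

For a circular section of diameter D = 1.92 m at depth y = 0.425 m, the central angle is θ = 2 arccos(1 − 2y/D) = 1.959 rad. Then A = (D²/8)(θ − sin θ) = 0.4764 m² and P = Dθ/2 = 1.881 m.
Hydraulic radius R = A/P = 0.4764/1.881 = 0.2533 m.
V = (1/n) R^(2/3) √S = (1/0.024) × 0.2533^(2/3) × √0.029 = 2.84 m/s. Hydraulic depth D_h = A/T = 0.4764/1.594 = 0.2988 m.
Froude number Fr = V/√(g·D_h) = 2.84/√(9.81×0.2988) = 1.66, which is greater than 1, so the flow is supercritical.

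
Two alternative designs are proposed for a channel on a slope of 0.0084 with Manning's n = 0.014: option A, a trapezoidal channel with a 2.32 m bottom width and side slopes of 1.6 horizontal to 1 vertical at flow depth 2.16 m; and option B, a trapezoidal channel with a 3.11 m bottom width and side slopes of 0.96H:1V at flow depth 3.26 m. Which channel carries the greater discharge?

Channel A: With bottom width b = 2.32 m and side slope z = 1.6: A = (b + zy)y = (2.32 + 1.6×2.16)×2.16 = 12.48 m²; P = b + 2y√(1+z²) = 2.32 + 2×2.16×1.887 = 10.47 m. Hydraulic radius R = A/P = 12.48/10.47 = 1.192 m. Q_A = (1/0.014)·12.48·1.192^(2/3)·√0.0084 = 91.8 m³/s.
Channel B: With bottom width b = 3.11 m and side slope z = 0.96: A = (b + zy)y = (3.11 + 0.96×3.26)×3.26 = 20.34 m²; P = b + 2y√(1+z²) = 3.11 + 2×3.26×1.386 = 12.15 m. Hydraulic radius R = A/P = 20.34/12.15 = 1.674 m. Q_B = (1/0.014)·20.34·1.674^(2/3)·√0.0084 = 187.8 m³/s.
Q_A = 91.8 m³/s vs Q_B = 187.8 m³/s, so channel B carries more.

channel B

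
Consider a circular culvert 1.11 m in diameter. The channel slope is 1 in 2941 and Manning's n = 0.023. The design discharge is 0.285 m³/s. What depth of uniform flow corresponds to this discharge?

Manning's equation rearranged: A R^(2/3) = nQ / (1·√S) = 0.023 × 0.285 / (√0.00034) = 0.3555.
Trying y = 0.618 m: A R^(2/3) = 0.2459 — low.
Trying y = 0.976 m: A R^(2/3) = 0.4338 — high.
Trying y = 0.796 m: A R^(2/3) = 0.3556 — matches.

y_n = 0.796 m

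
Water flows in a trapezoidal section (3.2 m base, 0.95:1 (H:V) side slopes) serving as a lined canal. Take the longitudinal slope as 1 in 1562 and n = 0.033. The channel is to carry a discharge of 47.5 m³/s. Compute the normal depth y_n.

y_n = 4.72 m

Manning's equation rearranged: A R^(2/3) = nQ / (1·√S) = 0.033 × 47.5 / (√0.0006402) = 61.95.
At y = 3.66 m: A R^(2/3) = 36.67 — too small.
At y = 5.88 m: A R^(2/3) = 99.18 — too large.
At y = 4.72 m: A R^(2/3) = 62.02 — close enough.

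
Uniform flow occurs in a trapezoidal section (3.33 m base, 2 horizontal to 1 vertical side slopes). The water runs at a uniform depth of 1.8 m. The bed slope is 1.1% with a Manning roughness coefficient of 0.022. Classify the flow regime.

supercritical

With bottom width b = 3.33 m and side slope z = 2: A = (b + zy)y = (3.33 + 2×1.8)×1.8 = 12.47 m²; P = b + 2y√(1+z²) = 3.33 + 2×1.8×2.236 = 11.38 m.
Hydraulic radius R = A/P = 12.47/11.38 = 1.096 m.
V = (1/n) R^(2/3) √S = (1/0.022) × 1.096^(2/3) × √0.011 = 5.068 m/s. Hydraulic depth D_h = A/T = 12.47/10.53 = 1.185 m.
Froude number Fr = V/√(g·D_h) = 5.068/√(9.81×1.185) = 1.49, which is greater than 1, so the flow is supercritical.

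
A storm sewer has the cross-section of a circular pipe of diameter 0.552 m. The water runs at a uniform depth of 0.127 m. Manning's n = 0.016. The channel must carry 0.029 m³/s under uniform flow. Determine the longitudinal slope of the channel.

S = 0.00391

For a circular section of diameter D = 0.552 m at depth y = 0.127 m, the central angle is θ = 2 arccos(1 − 2y/D) = 2.001 rad. Then A = (D²/8)(θ − sin θ) = 0.0416 m² and P = Dθ/2 = 0.5523 m.
Hydraulic radius R = A/P = 0.0416/0.5523 = 0.07532 m.
From Manning's equation, S = [nQ / (1 A R^(2/3))]² = [0.016 × 0.029 / (1 × 0.0416 × 0.07532^(2/3))]² = 0.00391.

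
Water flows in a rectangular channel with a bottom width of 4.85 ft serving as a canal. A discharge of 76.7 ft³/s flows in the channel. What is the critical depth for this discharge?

For a rectangular channel, critical depth y_c = (q²/g)^(1/3) where q = Q/b = 76.7/4.85 = 15.81 ft²/s.
So y_c = (15.81²/32.2)^(1/3) = 1.98 ft.

y_c = 1.98 ft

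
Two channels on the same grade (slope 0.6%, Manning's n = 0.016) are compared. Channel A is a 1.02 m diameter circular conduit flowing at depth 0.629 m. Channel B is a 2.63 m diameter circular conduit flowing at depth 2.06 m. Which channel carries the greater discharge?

Channel A: For a circular section of diameter D = 1.02 m at depth y = 0.629 m, the central angle is θ = 2 arccos(1 − 2y/D) = 3.613 rad. Then A = (D²/8)(θ − sin θ) = 0.5288 m² and P = Dθ/2 = 1.842 m. Hydraulic radius R = A/P = 0.5288/1.842 = 0.287 m. Q_A = (1/0.016)·0.5288·0.287^(2/3)·√0.006 = 1.114 m³/s.
Channel B: For a circular section of diameter D = 2.63 m at depth y = 2.06 m, the central angle is θ = 2 arccos(1 − 2y/D) = 4.346 rad. Then A = (D²/8)(θ − sin θ) = 4.565 m² and P = Dθ/2 = 5.715 m. Hydraulic radius R = A/P = 4.565/5.715 = 0.7988 m. Q_B = (1/0.016)·4.565·0.7988^(2/3)·√0.006 = 19.03 m³/s.
Q_A = 1.114 m³/s vs Q_B = 19.03 m³/s, so channel B carries more.

channel B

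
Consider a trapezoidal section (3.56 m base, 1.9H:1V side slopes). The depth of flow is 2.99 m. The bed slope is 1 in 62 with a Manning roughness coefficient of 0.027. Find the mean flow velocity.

V = 6.66 m/s

With bottom width b = 3.56 m and side slope z = 1.9: A = (b + zy)y = (3.56 + 1.9×2.99)×2.99 = 27.63 m²; P = b + 2y√(1+z²) = 3.56 + 2×2.99×2.147 = 16.4 m.
Hydraulic radius R = A/P = 27.63/16.4 = 1.685 m.
From Manning's equation, V = (1/n) R^(2/3) S^(1/2) = (1/0.027) × 1.685^(2/3) × 0.01613^(1/2) = 6.66 m/s.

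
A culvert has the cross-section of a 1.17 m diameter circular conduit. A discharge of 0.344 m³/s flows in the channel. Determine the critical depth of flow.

y_c = 0.314 m

At critical depth, Q² T / (g A³) = 1, i.e. A³/T = Q²/g = 0.344²/9.81 = 0.01206.
Trying y = 0.36 m: A³/T = 0.02054 — over.
Trying y = 0.314 m: A³/T = 0.01208 — ≈ 0.01206.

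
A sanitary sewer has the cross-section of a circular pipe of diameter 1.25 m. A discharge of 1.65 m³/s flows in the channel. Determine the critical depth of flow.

At critical depth, Q² T / (g A³) = 1, i.e. A³/T = Q²/g = 1.65²/9.81 = 0.2775.
Try y = 0.867 m: A³/T = 0.6503 — high.
Try y = 0.541 m: A³/T = 0.1064 — low.
Try y = 0.695 m: A³/T = 0.2772 — ≈ 0.2775.

y_c = 0.695 m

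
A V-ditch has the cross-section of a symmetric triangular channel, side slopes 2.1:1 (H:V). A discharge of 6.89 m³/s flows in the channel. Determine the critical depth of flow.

At critical depth, Q² T / (g A³) = 1, i.e. A³/T = Q²/g = 6.89²/9.81 = 4.839.
Try y = 1.39 m: A³/T = 11.44 — high.
Try y = 0.973 m: A³/T = 1.923 — low.
Try y = 1.17 m: A³/T = 4.834 — matches.

y_c = 1.17 m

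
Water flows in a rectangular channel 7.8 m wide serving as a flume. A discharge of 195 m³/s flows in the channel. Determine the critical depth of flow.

For a rectangular channel, critical depth y_c = (q²/g)^(1/3) where q = Q/b = 195/7.8 = 25 m²/s.
So y_c = (25²/9.81)^(1/3) = 3.99 m.

y_c = 3.99 m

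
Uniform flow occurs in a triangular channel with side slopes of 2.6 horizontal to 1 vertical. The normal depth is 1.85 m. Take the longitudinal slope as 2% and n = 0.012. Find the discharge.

Q = 95.1 m³/s

For a triangular section with side slope z = 2.6: A = zy² = 2.6×1.85² = 8.899 m²; P = 2y√(1+z²) = 2×1.85×2.786 = 10.31 m.
Hydraulic radius R = A/P = 8.899/10.31 = 0.8633 m.
Manning's equation: Q = (1/n) A R^(2/3) S^(1/2) = (1/0.012) × 8.899 × 0.8633^(2/3) × 0.02^(1/2) = 95.1 m³/s.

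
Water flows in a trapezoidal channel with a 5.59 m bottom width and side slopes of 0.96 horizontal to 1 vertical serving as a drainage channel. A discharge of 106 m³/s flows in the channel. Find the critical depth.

At critical depth, Q² T / (g A³) = 1, i.e. A³/T = Q²/g = 106²/9.81 = 1145.
Trying y = 3.04 m: A³/T = 1514 — too large.
Trying y = 2.18 m: A³/T = 480.6 — too small.
Trying y = 2.81 m: A³/T = 1150 — ≈ 1145.

y_c = 2.81 m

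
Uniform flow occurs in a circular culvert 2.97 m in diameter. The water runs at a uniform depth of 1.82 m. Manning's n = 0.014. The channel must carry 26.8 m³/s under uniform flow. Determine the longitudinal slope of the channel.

S = 0.00906

For a circular section of diameter D = 2.97 m at depth y = 1.82 m, the central angle is θ = 2 arccos(1 − 2y/D) = 3.597 rad. Then A = (D²/8)(θ − sin θ) = 4.45 m² and P = Dθ/2 = 5.341 m.
Hydraulic radius R = A/P = 4.45/5.341 = 0.8332 m.
From Manning's equation, S = [nQ / (1 A R^(2/3))]² = [0.014 × 26.8 / (1 × 4.45 × 0.8332^(2/3))]² = 0.00906.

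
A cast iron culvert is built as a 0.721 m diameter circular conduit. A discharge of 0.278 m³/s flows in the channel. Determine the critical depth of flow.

y_c = 0.324 m

At critical depth, Q² T / (g A³) = 1, i.e. A³/T = Q²/g = 0.278²/9.81 = 0.007878.
Trying y = 0.358 m: A³/T = 0.01149 — over.
Trying y = 0.269 m: A³/T = 0.003841 — short.
Trying y = 0.324 m: A³/T = 0.007845 — ≈ 0.007878.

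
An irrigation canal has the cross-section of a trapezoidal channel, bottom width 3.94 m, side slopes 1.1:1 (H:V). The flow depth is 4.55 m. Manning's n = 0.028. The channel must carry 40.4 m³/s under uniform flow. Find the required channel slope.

S = 0.00025

With bottom width b = 3.94 m and side slope z = 1.1: A = (b + zy)y = (3.94 + 1.1×4.55)×4.55 = 40.7 m²; P = b + 2y√(1+z²) = 3.94 + 2×4.55×1.487 = 17.47 m.
Hydraulic radius R = A/P = 40.7/17.47 = 2.33 m.
From Manning's equation, S = [nQ / (1 A R^(2/3))]² = [0.028 × 40.4 / (1 × 40.7 × 2.33^(2/3))]² = 0.00025.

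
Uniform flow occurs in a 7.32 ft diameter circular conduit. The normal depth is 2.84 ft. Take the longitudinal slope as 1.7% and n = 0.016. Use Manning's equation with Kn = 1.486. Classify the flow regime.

supercritical

For a circular section of diameter D = 7.32 ft at depth y = 2.84 ft, the central angle is θ = 2 arccos(1 − 2y/D) = 2.69 rad. Then A = (D²/8)(θ − sin θ) = 15.09 ft² and P = Dθ/2 = 9.844 ft.
Hydraulic radius R = A/P = 15.09/9.844 = 1.533 ft.
V = (1.486/n) R^(2/3) √S = (1.486/0.016) × 1.533^(2/3) × √0.017 = 16.1 ft/s. Hydraulic depth D_h = A/T = 15.09/7.134 = 2.115 ft.
Froude number Fr = V/√(g·D_h) = 16.1/√(32.2×2.115) = 1.95, which is greater than 1, so the flow is supercritical.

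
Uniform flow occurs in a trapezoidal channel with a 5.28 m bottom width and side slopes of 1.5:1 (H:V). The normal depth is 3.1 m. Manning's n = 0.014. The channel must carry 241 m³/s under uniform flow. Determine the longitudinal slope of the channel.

S = 0.00521

With bottom width b = 5.28 m and side slope z = 1.5: A = (b + zy)y = (5.28 + 1.5×3.1)×3.1 = 30.78 m²; P = b + 2y√(1+z²) = 5.28 + 2×3.1×1.803 = 16.46 m.
Hydraulic radius R = A/P = 30.78/16.46 = 1.87 m.
From Manning's equation, S = [nQ / (1 A R^(2/3))]² = [0.014 × 241 / (1 × 30.78 × 1.87^(2/3))]² = 0.00521.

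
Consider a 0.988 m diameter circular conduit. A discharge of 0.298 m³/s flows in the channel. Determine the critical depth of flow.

At critical depth, Q² T / (g A³) = 1, i.e. A³/T = Q²/g = 0.298²/9.81 = 0.009052.
At y = 0.338 m: A³/T = 0.01329 — too large.
At y = 0.237 m: A³/T = 0.00335 — too small.
At y = 0.306 m: A³/T = 0.009045 — ≈ 0.009052.

y_c = 0.306 m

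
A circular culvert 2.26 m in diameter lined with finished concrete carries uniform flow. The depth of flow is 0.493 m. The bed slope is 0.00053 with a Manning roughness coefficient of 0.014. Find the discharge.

Q = 0.47 m³/s

For a circular section of diameter D = 2.26 m at depth y = 0.493 m, the central angle is θ = 2 arccos(1 − 2y/D) = 1.944 rad. Then A = (D²/8)(θ − sin θ) = 0.6465 m² and P = Dθ/2 = 2.197 m.
Hydraulic radius R = A/P = 0.6465/2.197 = 0.2943 m.
Manning's equation: Q = (1/n) A R^(2/3) S^(1/2) = (1/0.014) × 0.6465 × 0.2943^(2/3) × 0.00053^(1/2) = 0.47 m³/s.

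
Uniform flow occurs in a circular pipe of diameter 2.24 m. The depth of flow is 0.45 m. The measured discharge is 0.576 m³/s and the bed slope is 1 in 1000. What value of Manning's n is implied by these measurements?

For a circular section of diameter D = 2.24 m at depth y = 0.45 m, the central angle is θ = 2 arccos(1 − 2y/D) = 1.859 rad. Then A = (D²/8)(θ − sin θ) = 0.5647 m² and P = Dθ/2 = 2.082 m.
Hydraulic radius R = A/P = 0.5647/2.082 = 0.2712 m.
Rearranging Manning's equation: n = (1/Q) A R^(2/3) S^(1/2) = (1/0.576) × 0.5647 × 0.2712^(2/3) × √0.001 = 0.013.

n = 0.013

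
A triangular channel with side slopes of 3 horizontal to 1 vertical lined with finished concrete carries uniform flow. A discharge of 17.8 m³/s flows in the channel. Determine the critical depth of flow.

y_c = 1.48 m

At critical depth, Q² T / (g A³) = 1, i.e. A³/T = Q²/g = 17.8²/9.81 = 32.3.
Try y = 1.14 m: A³/T = 8.664 — too small.
Try y = 1.67 m: A³/T = 58.45 — too large.
Try y = 1.48 m: A³/T = 31.95 — matches.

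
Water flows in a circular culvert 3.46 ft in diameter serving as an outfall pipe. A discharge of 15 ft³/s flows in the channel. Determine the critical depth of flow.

At critical depth, Q² T / (g A³) = 1, i.e. A³/T = Q²/g = 15²/32.2 = 6.988.
Try y = 0.957 ft: A³/T = 3.072 — short.
Try y = 1.3 ft: A³/T = 10.04 — over.
Try y = 1.18 ft: A³/T = 6.915 — close enough.

y_c = 1.18 ft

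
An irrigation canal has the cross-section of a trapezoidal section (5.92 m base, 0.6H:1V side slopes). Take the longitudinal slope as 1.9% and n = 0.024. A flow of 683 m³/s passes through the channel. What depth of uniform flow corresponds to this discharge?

Manning's equation rearranged: A R^(2/3) = nQ / (1·√S) = 0.024 × 683 / (√0.019) = 118.9.
Try y = 7.79 m: A R^(2/3) = 187.5 — over.
Try y = 5.35 m: A R^(2/3) = 93.65 — short.
Try y = 6.1 m: A R^(2/3) = 118.9 — matches.

y_n = 6.1 m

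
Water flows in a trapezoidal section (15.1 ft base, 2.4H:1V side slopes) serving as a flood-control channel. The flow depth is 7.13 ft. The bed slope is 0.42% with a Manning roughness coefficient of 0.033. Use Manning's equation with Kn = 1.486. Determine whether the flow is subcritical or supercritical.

subcritical

With bottom width b = 15.1 ft and side slope z = 2.4: A = (b + zy)y = (15.1 + 2.4×7.13)×7.13 = 229.7 ft²; P = b + 2y√(1+z²) = 15.1 + 2×7.13×2.6 = 52.18 ft.
Hydraulic radius R = A/P = 229.7/52.18 = 4.402 ft.
V = (1.486/n) R^(2/3) √S = (1.486/0.033) × 4.402^(2/3) × √0.0042 = 7.838 ft/s. Hydraulic depth D_h = A/T = 229.7/49.32 = 4.656 ft.
Froude number Fr = V/√(g·D_h) = 7.838/√(32.2×4.656) = 0.64, which is less than 1, so the flow is subcritical.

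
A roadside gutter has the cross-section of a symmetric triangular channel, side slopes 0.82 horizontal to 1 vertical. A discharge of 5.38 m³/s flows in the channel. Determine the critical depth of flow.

y_c = 1.54 m

At critical depth, Q² T / (g A³) = 1, i.e. A³/T = Q²/g = 5.38²/9.81 = 2.95.
Try y = 1.32 m: A³/T = 1.347 — low.
Try y = 1.75 m: A³/T = 5.518 — high.
Try y = 1.54 m: A³/T = 2.912 — close enough.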